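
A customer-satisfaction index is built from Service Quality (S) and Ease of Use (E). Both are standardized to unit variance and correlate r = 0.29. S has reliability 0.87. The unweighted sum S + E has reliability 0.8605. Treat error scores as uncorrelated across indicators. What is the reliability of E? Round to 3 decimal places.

Var(S+E) = 2 + 2·0.29 = 2.580.
True-score variance = ρ_S + ρ_E + 2·0.29, so 0.8605 = (0.87 + ρ_E + 0.58) / 2.580.
ρ_E = 0.8605·2.580 − 0.87 − 0.58 = 0.770.

0.770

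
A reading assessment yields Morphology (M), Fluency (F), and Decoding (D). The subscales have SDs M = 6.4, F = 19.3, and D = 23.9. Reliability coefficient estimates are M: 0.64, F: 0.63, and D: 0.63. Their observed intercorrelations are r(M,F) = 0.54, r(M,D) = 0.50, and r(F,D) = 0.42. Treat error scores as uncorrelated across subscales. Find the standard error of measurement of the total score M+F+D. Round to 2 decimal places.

Var(total) = 984.66 + 673.828 = 1658.49.
True-score variance = 620.745 + 673.828 = 1294.57, so reliability = 0.7806.
Error variance = 1658.49 − 1294.57 = 363.915; SEM = √363.915 = 19.08.

19.08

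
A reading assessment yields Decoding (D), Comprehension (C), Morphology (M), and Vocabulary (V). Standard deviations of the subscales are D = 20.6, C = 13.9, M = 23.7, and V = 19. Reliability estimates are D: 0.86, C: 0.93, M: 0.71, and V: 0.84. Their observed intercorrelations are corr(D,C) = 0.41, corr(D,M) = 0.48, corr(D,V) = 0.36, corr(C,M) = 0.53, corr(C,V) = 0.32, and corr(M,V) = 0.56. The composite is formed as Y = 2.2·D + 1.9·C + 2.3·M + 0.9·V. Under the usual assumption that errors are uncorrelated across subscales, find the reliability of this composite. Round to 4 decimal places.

Var(Y) = 2.2²·20.6² + 1.9²·13.9² + 2.3²·23.7² + 0.9²·19² + 2·[4.18·20.6·13.9·0.41 + 5.06·20.6·23.7·0.48 + 1.98·20.6·19·0.36 + 4.37·13.9·23.7·0.53 + 1.71·13.9·19·0.32 + 2.07·23.7·19·0.56] = 6015.14 + 6770.01 = 12785.1.
Because errors are independent across components, Cov(Tᵢ,Tⱼ) = Cov(Xᵢ,Xⱼ); the off-diagonal part of the true-score variance is the same as above.
True-score variance = [2.2²·20.6²·0.86 + 1.9²·13.9²·0.93 + 2.3²·23.7²·0.71 + 0.9²·19²·0.84] + 6770.01 = 4770.3 + 6770.01 = 11540.3.
Reliability = 11540.3 / 12785.1 = 0.9026.

0.9026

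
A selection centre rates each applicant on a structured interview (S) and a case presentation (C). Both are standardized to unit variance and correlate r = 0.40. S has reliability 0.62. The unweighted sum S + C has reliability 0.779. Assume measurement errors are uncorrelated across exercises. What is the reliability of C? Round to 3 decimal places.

0.761

Var(S+C) = 2 + 2·0.40 = 2.800.
True-score variance = ρ_S + ρ_C + 2·0.40, so 0.779 = (0.62 + ρ_C + 0.80) / 2.800.
ρ_C = 0.779·2.800 − 0.62 − 0.80 = 0.761.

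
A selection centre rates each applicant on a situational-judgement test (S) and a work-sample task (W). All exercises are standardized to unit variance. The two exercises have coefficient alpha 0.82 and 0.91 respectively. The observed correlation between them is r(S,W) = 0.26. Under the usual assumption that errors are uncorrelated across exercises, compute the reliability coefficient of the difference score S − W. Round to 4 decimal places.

Var(S−W) = 1 + 1 − 2·0.26 = 2 − 0.52 = 1.48.
With uncorrelated errors the cross-covariances are all true-score covariance, so they carry over unchanged; only the diagonal terms shrink to ρᵢσᵢ².
True-score variance = [0.82 + 0.91] − 0.52 = 1.73 − 0.52 = 1.21.
Reliability = 1.21 / 1.48 = 0.8176.

0.8176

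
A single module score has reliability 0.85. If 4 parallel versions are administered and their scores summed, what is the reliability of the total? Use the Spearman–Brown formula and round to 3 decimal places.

0.958

ρ_k = kρ / (1 + (k−1)ρ) = 4·0.85 / (1 + 3·0.85) = 3.400 / 3.550 = 0.958.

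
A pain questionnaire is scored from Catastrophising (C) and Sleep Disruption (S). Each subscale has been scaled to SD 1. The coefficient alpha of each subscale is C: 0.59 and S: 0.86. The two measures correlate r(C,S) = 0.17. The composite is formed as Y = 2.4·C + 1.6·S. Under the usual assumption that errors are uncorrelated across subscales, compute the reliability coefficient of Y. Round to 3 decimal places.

Var(Y) = 2.4² + 1.6² + 2·[3.84·0.17] = 8.32 + 1.3056 = 9.6256.
Because errors are independent across components, Cov(Tᵢ,Tⱼ) = Cov(Xᵢ,Xⱼ); the off-diagonal part of the true-score variance is the same as above.
True-score variance = [2.4²·0.59 + 1.6²·0.86] + 1.3056 = 5.6 + 1.3056 = 6.9056.
Reliability = 6.9056 / 9.6256 = 0.717.

0.717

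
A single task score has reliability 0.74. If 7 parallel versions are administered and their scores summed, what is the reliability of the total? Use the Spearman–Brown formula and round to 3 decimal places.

0.952

ρ_k = kρ / (1 + (k−1)ρ) = 7·0.74 / (1 + 6·0.74) = 5.180 / 5.440 = 0.952.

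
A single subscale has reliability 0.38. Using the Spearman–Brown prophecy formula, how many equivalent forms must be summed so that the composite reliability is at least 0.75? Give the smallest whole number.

5

k ≥ ρ*(1−ρ₁)/(ρ₁(1−ρ*)) = 0.75·0.62 / (0.38·0.25) = 4.895.
Smallest integer k = 5.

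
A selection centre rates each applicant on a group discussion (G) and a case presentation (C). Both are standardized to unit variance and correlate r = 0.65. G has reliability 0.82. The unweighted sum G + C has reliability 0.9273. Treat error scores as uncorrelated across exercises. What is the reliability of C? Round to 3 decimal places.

0.940

Var(G+C) = 2 + 2·0.65 = 3.300.
True-score variance = ρ_G + ρ_C + 2·0.65, so 0.9273 = (0.82 + ρ_C + 1.30) / 3.300.
ρ_C = 0.9273·3.300 − 0.82 − 1.30 = 0.940.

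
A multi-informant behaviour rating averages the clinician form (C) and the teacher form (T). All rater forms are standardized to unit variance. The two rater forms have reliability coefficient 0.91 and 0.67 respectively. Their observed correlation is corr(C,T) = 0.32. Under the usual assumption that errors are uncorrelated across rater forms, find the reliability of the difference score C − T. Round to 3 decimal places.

0.691

Var(C−T) = 1 + 1 − 2·0.32 = 2 − 0.64 = 1.36.
With uncorrelated errors the cross-covariances are all true-score covariance, so they carry over unchanged; only the diagonal terms shrink to ρᵢσᵢ².
True-score variance = [0.91 + 0.67] − 0.64 = 1.58 − 0.64 = 0.94.
Reliability = 0.94 / 1.36 = 0.691.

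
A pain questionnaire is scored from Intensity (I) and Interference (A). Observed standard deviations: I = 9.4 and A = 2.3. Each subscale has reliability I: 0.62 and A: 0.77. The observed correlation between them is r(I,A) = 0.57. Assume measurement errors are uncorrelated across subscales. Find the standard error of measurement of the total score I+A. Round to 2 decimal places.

Var(total) = 93.65 + 24.6468 = 118.297.
True-score variance = 58.8565 + 24.6468 = 83.5033, so reliability = 0.7059.
Error variance = 118.297 − 83.5033 = 34.7935; SEM = √34.7935 = 5.90.

5.90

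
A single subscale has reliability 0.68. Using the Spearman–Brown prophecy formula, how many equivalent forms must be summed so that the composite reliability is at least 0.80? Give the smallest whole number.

2

k ≥ ρ*(1−ρ₁)/(ρ₁(1−ρ*)) = 0.80·0.32 / (0.68·0.20) = 1.882.
Smallest integer k = 2.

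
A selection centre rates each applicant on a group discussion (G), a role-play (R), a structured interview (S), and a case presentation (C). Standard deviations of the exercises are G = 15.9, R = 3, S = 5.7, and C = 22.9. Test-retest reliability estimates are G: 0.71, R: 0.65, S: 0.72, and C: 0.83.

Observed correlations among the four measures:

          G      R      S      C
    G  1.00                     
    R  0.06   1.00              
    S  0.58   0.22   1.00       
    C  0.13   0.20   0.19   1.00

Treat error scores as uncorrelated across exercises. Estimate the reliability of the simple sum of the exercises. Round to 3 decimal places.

0.842

Var(G+R+S+C) = 15.9² + 3² + 5.7² + 22.9² + 2·[15.9·3·0.06 + 15.9·5.7·0.58 + 15.9·22.9·0.13 + 3·5.7·0.22 + 3·22.9·0.20 + 5.7·22.9·0.19] = 818.71 + 290.129 = 1108.84.
Under uncorrelated errors the observed covariances equal the true-score covariances, so only the own-variance terms attenuate.
True-score variance = [15.9²·0.71 + 3²·0.65 + 5.7²·0.72 + 22.9²·0.83] + 290.129 = 643.998 + 290.129 = 934.127.
Reliability = 934.127 / 1108.84 = 0.842.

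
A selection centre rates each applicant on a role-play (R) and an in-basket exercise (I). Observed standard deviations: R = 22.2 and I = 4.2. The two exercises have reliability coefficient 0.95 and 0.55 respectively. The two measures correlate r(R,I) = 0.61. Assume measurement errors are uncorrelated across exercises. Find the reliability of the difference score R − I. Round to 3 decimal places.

Var(R−I) = 22.2² + 4.2² − 2·22.2·4.2·0.61 = 510.48 − 113.753 = 396.727.
With uncorrelated errors the cross-covariances are all true-score covariance, so they carry over unchanged; only the diagonal terms shrink to ρᵢσᵢ².
True-score variance = [22.2²·0.95 + 4.2²·0.55] − 113.753 = 477.9 − 113.753 = 364.147.
Reliability = 364.147 / 396.727 = 0.918.

0.918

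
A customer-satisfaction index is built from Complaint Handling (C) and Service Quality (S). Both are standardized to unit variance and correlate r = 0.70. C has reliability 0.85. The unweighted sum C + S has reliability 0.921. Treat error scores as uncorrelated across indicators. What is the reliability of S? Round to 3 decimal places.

0.881

Var(C+S) = 2 + 2·0.70 = 3.400.
True-score variance = ρ_C + ρ_S + 2·0.70, so 0.921 = (0.85 + ρ_S + 1.40) / 3.400.
ρ_S = 0.921·3.400 − 0.85 − 1.40 = 0.881.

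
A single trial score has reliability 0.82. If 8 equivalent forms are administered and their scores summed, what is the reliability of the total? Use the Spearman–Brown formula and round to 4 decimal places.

ρ_k = kρ / (1 + (k−1)ρ) = 8·0.82 / (1 + 7·0.82) = 6.560 / 6.740 = 0.9733.

0.9733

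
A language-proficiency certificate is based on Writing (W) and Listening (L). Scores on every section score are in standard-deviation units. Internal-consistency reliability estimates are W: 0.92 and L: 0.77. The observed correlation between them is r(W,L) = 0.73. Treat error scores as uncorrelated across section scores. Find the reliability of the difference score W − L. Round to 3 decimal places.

0.426

Var(W−L) = 1 + 1 − 2·0.73 = 2 − 1.46 = 0.54.
With uncorrelated errors the cross-covariances are all true-score covariance, so they carry over unchanged; only the diagonal terms shrink to ρᵢσᵢ².
True-score variance = [0.92 + 0.77] − 1.46 = 1.69 − 1.46 = 0.23.
Reliability = 0.23 / 0.54 = 0.426.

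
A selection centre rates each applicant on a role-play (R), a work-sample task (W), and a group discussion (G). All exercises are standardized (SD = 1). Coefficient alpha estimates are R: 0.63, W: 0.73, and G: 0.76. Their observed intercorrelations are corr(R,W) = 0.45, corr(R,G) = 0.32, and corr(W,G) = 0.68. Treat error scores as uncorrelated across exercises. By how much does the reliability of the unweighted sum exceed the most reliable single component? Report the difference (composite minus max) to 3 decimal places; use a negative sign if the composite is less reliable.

0.091

Var(sum) = 3 + 2.9 = 5.9; true-score variance = 2.12 + 2.9 = 5.02; composite reliability = 0.8508.
Max component reliability = 0.7600.
Difference = 0.8508 − 0.7600 = 0.091.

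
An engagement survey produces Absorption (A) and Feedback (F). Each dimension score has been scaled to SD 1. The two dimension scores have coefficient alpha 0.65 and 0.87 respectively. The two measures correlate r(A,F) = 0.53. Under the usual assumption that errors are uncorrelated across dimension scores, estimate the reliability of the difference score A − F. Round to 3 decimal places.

0.489

Var(A−F) = 1 + 1 − 2·0.53 = 2 − 1.06 = 0.94.
With uncorrelated errors the cross-covariances are all true-score covariance, so they carry over unchanged; only the diagonal terms shrink to ρᵢσᵢ².
True-score variance = [0.65 + 0.87] − 1.06 = 1.52 − 1.06 = 0.46.
Reliability = 0.46 / 0.94 = 0.489.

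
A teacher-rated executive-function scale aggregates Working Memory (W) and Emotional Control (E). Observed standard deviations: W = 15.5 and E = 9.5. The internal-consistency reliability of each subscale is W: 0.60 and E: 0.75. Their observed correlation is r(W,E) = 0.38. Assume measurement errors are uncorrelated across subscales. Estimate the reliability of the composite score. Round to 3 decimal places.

0.732

Var(W+E) = 15.5² + 9.5² + 2·[15.5·9.5·0.38] = 330.5 + 111.91 = 442.41.
With uncorrelated errors the cross-covariances are all true-score covariance, so they carry over unchanged; only the diagonal terms shrink to ρᵢσᵢ².
True-score variance = [15.5²·0.60 + 9.5²·0.75] + 111.91 = 211.838 + 111.91 = 323.748.
Reliability = 323.748 / 442.41 = 0.732.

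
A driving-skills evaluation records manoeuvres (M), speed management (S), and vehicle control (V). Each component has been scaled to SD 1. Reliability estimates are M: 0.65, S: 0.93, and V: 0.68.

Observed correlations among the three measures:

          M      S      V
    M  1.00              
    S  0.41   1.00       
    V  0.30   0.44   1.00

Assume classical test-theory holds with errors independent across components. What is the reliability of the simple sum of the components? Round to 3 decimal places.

0.860

Var(M+S+V) = 3 + 2·[0.41 + 0.30 + 0.44] = 3 + 2.3 = 5.3.
With uncorrelated errors the cross-covariances are all true-score covariance, so they carry over unchanged; only the diagonal terms shrink to ρᵢσᵢ².
True-score variance = [0.65 + 0.93 + 0.68] + 2.3 = 2.26 + 2.3 = 4.56.
Reliability = 4.56 / 5.3 = 0.860.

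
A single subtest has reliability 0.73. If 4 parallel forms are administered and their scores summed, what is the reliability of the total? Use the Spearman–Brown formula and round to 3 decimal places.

0.915

ρ_k = kρ / (1 + (k−1)ρ) = 4·0.73 / (1 + 3·0.73) = 2.920 / 3.190 = 0.915.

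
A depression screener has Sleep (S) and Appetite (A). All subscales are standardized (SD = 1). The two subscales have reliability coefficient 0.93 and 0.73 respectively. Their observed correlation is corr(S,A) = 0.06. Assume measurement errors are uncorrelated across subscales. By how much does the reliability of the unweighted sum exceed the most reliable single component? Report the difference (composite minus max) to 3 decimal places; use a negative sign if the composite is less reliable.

-0.090

Var(sum) = 2 + 0.12 = 2.12; true-score variance = 1.66 + 0.12 = 1.78; composite reliability = 0.8396.
Max component reliability = 0.9300.
Difference = 0.8396 − 0.9300 = -0.090.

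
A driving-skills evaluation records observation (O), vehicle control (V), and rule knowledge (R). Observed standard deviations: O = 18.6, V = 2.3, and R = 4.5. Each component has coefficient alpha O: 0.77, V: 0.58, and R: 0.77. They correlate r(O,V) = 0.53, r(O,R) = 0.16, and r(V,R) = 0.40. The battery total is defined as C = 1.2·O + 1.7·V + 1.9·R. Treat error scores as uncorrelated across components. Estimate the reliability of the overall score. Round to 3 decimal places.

0.820

Var(C) = 1.2²·18.6² + 1.7²·2.3² + 1.9²·4.5² + 2·[2.04·18.6·2.3·0.53 + 2.28·18.6·4.5·0.16 + 3.23·2.3·4.5·0.40] = 586.573 + 180.319 = 766.892.
Because errors are independent across components, Cov(Tᵢ,Tⱼ) = Cov(Xᵢ,Xⱼ); the off-diagonal part of the true-score variance is the same as above.
True-score variance = [1.2²·18.6²·0.77 + 1.7²·2.3²·0.58 + 1.9²·4.5²·0.77] + 180.319 = 448.756 + 180.319 = 629.076.
Reliability = 629.076 / 766.892 = 0.820.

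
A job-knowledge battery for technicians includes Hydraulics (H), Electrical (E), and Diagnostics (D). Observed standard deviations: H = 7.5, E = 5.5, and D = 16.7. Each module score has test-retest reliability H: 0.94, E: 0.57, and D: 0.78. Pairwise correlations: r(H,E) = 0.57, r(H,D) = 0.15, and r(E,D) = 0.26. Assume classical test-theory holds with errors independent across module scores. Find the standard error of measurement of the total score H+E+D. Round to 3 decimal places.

Var(total) = 365.39 + 132.362 = 497.752.
True-score variance = 287.652 + 132.362 = 420.014, so reliability = 0.8438.
Error variance = 497.752 − 420.014 = 77.7383; SEM = √77.7383 = 8.817.

8.817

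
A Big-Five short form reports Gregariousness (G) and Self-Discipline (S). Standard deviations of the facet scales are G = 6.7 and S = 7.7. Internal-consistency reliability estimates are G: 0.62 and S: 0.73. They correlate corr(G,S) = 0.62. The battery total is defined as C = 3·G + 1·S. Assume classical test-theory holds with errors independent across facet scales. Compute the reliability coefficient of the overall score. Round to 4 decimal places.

0.7413

Var(C) = 3²·6.7² + 7.7² + 2·[3·6.7·7.7·0.62] = 463.3 + 191.915 = 655.215.
Under uncorrelated errors the observed covariances equal the true-score covariances, so only the own-variance terms attenuate.
True-score variance = [3²·6.7²·0.62 + 7.7²·0.73] + 191.915 = 293.768 + 191.915 = 485.683.
Reliability = 485.683 / 655.215 = 0.7413.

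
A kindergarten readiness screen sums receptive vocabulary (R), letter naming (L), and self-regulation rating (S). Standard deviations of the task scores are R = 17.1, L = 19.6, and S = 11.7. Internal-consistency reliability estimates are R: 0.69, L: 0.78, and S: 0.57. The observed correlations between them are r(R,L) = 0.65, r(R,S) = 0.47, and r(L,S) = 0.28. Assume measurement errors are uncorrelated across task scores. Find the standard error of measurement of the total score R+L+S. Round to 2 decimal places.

15.30

Var(total) = 813.46 + 752.193 = 1565.65.
True-score variance = 579.435 + 752.193 = 1331.63, so reliability = 0.8505.
Error variance = 1565.65 − 1331.63 = 234.025; SEM = √234.025 = 15.30.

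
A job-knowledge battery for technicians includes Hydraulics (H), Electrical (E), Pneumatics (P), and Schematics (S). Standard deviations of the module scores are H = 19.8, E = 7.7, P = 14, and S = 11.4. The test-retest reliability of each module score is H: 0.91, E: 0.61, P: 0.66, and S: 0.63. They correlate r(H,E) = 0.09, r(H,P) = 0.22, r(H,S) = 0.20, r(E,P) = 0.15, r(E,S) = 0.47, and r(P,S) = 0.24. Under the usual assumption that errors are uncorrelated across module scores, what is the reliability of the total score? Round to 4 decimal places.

Var(H+E+P+S) = 19.8² + 7.7² + 14² + 11.4² + 2·[19.8·7.7·0.09 + 19.8·14·0.22 + 19.8·11.4·0.20 + 7.7·14·0.15 + 7.7·11.4·0.47 + 14·11.4·0.24] = 777.29 + 431.16 = 1208.45.
Under uncorrelated errors the observed covariances equal the true-score covariances, so only the own-variance terms attenuate.
True-score variance = [19.8²·0.91 + 7.7²·0.61 + 14²·0.66 + 11.4²·0.63] + 431.16 = 604.158 + 431.16 = 1035.32.
Reliability = 1035.32 / 1208.45 = 0.8567.

0.8567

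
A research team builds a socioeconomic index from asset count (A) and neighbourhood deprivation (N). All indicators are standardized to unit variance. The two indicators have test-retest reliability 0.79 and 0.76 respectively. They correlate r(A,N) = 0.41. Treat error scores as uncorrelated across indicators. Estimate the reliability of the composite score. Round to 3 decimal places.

Var(A+N) = 2 + 2·[0.41] = 2 + 0.82 = 2.82.
With uncorrelated errors the cross-covariances are all true-score covariance, so they carry over unchanged; only the diagonal terms shrink to ρᵢσᵢ².
True-score variance = [0.79 + 0.76] + 0.82 = 1.55 + 0.82 = 2.37.
Reliability = 2.37 / 2.82 = 0.840.

0.840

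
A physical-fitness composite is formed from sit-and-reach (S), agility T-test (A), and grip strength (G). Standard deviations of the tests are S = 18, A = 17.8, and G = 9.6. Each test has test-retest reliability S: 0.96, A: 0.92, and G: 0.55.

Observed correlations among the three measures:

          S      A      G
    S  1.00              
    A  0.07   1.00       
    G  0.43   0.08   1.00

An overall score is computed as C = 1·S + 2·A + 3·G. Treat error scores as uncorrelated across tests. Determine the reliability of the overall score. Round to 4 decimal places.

0.8437

Var(C) = 18² + 2²·17.8² + 3²·9.6² + 2·[2·18·17.8·0.07 + 3·18·9.6·0.43 + 6·17.8·9.6·0.08] = 2420.8 + 699.581 = 3120.38.
Under uncorrelated errors the observed covariances equal the true-score covariances, so only the own-variance terms attenuate.
True-score variance = [18²·0.96 + 2²·17.8²·0.92 + 3²·9.6²·0.55] + 699.581 = 1933.2 + 699.581 = 2632.78.
Reliability = 2632.78 / 3120.38 = 0.8437.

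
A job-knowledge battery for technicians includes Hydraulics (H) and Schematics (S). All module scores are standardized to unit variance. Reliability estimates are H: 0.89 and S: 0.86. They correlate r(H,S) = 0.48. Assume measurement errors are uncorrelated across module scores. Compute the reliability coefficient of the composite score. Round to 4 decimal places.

Var(H+S) = 2 + 2·[0.48] = 2 + 0.96 = 2.96.
With uncorrelated errors the cross-covariances are all true-score covariance, so they carry over unchanged; only the diagonal terms shrink to ρᵢσᵢ².
True-score variance = [0.89 + 0.86] + 0.96 = 1.75 + 0.96 = 2.71.
Reliability = 2.71 / 2.96 = 0.9155.

0.9155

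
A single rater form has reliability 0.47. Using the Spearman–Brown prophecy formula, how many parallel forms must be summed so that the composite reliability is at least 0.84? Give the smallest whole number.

6

k ≥ ρ*(1−ρ₁)/(ρ₁(1−ρ*)) = 0.84·0.53 / (0.47·0.16) = 5.920.
Smallest integer k = 6.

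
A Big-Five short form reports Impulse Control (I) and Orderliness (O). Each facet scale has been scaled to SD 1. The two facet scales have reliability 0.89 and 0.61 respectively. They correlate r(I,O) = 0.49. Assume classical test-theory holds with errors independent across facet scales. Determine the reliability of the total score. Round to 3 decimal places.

0.832

Var(I+O) = 2 + 2·[0.49] = 2 + 0.98 = 2.98.
Because errors are independent across components, Cov(Tᵢ,Tⱼ) = Cov(Xᵢ,Xⱼ); the off-diagonal part of the true-score variance is the same as above.
True-score variance = [0.89 + 0.61] + 0.98 = 1.5 + 0.98 = 2.48.
Reliability = 2.48 / 2.98 = 0.832.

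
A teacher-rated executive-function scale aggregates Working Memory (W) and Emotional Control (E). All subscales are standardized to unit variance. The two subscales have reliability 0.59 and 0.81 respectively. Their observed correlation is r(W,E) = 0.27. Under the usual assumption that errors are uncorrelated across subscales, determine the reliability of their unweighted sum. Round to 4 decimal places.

0.7638

Var(W+E) = 2 + 2·[0.27] = 2 + 0.54 = 2.54.
Under uncorrelated errors the observed covariances equal the true-score covariances, so only the own-variance terms attenuate.
True-score variance = [0.59 + 0.81] + 0.54 = 1.4 + 0.54 = 1.94.
Reliability = 1.94 / 2.54 = 0.7638.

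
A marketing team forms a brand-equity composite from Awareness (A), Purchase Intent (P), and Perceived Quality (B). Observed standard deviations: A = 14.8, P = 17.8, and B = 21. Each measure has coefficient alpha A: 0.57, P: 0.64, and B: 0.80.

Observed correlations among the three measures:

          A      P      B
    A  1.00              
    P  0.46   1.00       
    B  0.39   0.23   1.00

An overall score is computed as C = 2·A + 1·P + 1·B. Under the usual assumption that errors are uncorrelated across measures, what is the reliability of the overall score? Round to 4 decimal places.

Var(C) = 2²·14.8² + 17.8² + 21² + 2·[2·14.8·17.8·0.46 + 2·14.8·21·0.39 + 17.8·21·0.23] = 1634 + 1141.53 = 2775.53.
Under uncorrelated errors the observed covariances equal the true-score covariances, so only the own-variance terms attenuate.
True-score variance = [2²·14.8²·0.57 + 17.8²·0.64 + 21²·0.80] + 1141.53 = 1054.99 + 1141.53 = 2196.51.
Reliability = 2196.51 / 2775.53 = 0.7914.

0.7914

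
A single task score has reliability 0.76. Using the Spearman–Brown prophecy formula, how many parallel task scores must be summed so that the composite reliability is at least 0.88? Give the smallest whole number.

k ≥ ρ*(1−ρ₁)/(ρ₁(1−ρ*)) = 0.88·0.24 / (0.76·0.12) = 2.316.
Smallest integer k = 3.

3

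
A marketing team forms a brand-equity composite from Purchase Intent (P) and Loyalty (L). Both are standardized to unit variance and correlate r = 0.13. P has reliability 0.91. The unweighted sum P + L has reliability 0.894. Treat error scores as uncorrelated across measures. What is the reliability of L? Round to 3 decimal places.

0.850

Var(P+L) = 2 + 2·0.13 = 2.260.
True-score variance = ρ_P + ρ_L + 2·0.13, so 0.894 = (0.91 + ρ_L + 0.26) / 2.260.
ρ_L = 0.894·2.260 − 0.91 − 0.26 = 0.850.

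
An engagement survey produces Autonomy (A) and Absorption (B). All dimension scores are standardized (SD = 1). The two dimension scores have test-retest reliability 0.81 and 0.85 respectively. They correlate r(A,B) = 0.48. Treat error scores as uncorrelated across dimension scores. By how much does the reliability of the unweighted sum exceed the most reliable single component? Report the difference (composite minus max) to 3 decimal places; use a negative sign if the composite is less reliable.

0.035

Var(sum) = 2 + 0.96 = 2.96; true-score variance = 1.66 + 0.96 = 2.62; composite reliability = 0.8851.
Max component reliability = 0.8500.
Difference = 0.8851 − 0.8500 = 0.035.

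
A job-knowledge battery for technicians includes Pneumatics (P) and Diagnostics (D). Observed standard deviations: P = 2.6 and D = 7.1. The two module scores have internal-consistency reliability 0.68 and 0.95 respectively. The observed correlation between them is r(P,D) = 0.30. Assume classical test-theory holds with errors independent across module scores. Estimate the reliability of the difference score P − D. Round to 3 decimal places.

0.898

Var(P−D) = 2.6² + 7.1² − 2·2.6·7.1·0.30 = 57.17 − 11.076 = 46.094.
With uncorrelated errors the cross-covariances are all true-score covariance, so they carry over unchanged; only the diagonal terms shrink to ρᵢσᵢ².
True-score variance = [2.6²·0.68 + 7.1²·0.95] − 11.076 = 52.4863 − 11.076 = 41.4103.
Reliability = 41.4103 / 46.094 = 0.898.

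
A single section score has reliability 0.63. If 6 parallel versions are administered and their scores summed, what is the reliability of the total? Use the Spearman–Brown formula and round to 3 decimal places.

0.911

ρ_k = kρ / (1 + (k−1)ρ) = 6·0.63 / (1 + 5·0.63) = 3.780 / 4.150 = 0.911.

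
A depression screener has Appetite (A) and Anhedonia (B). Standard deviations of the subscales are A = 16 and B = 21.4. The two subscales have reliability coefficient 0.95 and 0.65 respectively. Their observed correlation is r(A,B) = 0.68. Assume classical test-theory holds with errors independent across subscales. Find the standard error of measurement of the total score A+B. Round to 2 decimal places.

Var(total) = 713.96 + 465.664 = 1179.62.
True-score variance = 540.874 + 465.664 = 1006.54, so reliability = 0.8533.
Error variance = 1179.62 − 1006.54 = 173.086; SEM = √173.086 = 13.16.

13.16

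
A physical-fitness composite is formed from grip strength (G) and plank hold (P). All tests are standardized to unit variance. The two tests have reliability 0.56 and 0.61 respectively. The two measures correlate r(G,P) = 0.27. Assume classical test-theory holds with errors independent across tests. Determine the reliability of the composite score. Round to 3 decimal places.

Var(G+P) = 2 + 2·[0.27] = 2 + 0.54 = 2.54.
With uncorrelated errors the cross-covariances are all true-score covariance, so they carry over unchanged; only the diagonal terms shrink to ρᵢσᵢ².
True-score variance = [0.56 + 0.61] + 0.54 = 1.17 + 0.54 = 1.71.
Reliability = 1.71 / 2.54 = 0.673.

0.673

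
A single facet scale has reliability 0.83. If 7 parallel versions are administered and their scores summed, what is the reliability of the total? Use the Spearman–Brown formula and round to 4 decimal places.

0.9716

ρ_k = kρ / (1 + (k−1)ρ) = 7·0.83 / (1 + 6·0.83) = 5.810 / 5.980 = 0.9716.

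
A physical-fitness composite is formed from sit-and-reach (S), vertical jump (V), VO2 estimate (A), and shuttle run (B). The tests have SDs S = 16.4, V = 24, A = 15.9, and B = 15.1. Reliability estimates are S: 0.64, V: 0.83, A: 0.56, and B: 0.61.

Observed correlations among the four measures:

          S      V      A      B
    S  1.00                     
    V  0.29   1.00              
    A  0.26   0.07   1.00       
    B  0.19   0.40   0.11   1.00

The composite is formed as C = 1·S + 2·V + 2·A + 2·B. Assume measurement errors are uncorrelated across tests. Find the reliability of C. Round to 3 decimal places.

Var(C) = 16.4² + 2²·24² + 2²·15.9² + 2²·15.1² + 2·[2·16.4·24·0.29 + 2·16.4·15.9·0.26 + 2·16.4·15.1·0.19 + 4·24·15.9·0.07 + 4·24·15.1·0.40 + 4·15.9·15.1·0.11] = 4496.24 + 2500.63 = 6996.87.
Under uncorrelated errors the observed covariances equal the true-score covariances, so only the own-variance terms attenuate.
True-score variance = [16.4²·0.64 + 2²·24²·0.83 + 2²·15.9²·0.56 + 2²·15.1²·0.61] + 2500.63 = 3207.09 + 2500.63 = 5707.72.
Reliability = 5707.72 / 6996.87 = 0.816.

0.816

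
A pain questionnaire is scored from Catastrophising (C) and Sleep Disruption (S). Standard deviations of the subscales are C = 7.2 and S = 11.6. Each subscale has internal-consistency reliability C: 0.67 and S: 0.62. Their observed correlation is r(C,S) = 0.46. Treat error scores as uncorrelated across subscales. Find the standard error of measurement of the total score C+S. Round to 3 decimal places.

Var(total) = 186.4 + 76.8384 = 263.238.
True-score variance = 118.16 + 76.8384 = 194.998, so reliability = 0.7408.
Error variance = 263.238 − 194.998 = 68.24; SEM = √68.24 = 8.261.

8.261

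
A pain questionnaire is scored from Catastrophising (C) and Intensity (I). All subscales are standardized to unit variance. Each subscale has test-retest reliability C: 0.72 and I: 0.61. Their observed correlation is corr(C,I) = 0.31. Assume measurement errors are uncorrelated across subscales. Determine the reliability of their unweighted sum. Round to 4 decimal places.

Var(C+I) = 2 + 2·[0.31] = 2 + 0.62 = 2.62.
Because errors are independent across components, Cov(Tᵢ,Tⱼ) = Cov(Xᵢ,Xⱼ); the off-diagonal part of the true-score variance is the same as above.
True-score variance = [0.72 + 0.61] + 0.62 = 1.33 + 0.62 = 1.95.
Reliability = 1.95 / 2.62 = 0.7443.

0.7443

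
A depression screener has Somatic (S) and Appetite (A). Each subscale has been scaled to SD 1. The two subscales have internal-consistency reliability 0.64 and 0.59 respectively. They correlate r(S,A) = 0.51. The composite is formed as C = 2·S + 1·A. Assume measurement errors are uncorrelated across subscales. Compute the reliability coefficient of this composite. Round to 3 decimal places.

0.737

Var(C) = 2² + 1 + 2·[2·0.51] = 5 + 2.04 = 7.04.
Because errors are independent across components, Cov(Tᵢ,Tⱼ) = Cov(Xᵢ,Xⱼ); the off-diagonal part of the true-score variance is the same as above.
True-score variance = [2²·0.64 + 0.59] + 2.04 = 3.15 + 2.04 = 5.19.
Reliability = 5.19 / 7.04 = 0.737.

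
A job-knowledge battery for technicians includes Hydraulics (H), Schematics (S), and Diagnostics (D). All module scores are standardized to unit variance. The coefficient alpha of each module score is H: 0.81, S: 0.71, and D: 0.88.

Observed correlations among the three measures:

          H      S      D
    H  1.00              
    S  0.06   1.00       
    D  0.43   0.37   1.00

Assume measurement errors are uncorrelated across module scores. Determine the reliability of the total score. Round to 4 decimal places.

0.8729

Var(H+S+D) = 3 + 2·[0.06 + 0.43 + 0.37] = 3 + 1.72 = 4.72.
With uncorrelated errors the cross-covariances are all true-score covariance, so they carry over unchanged; only the diagonal terms shrink to ρᵢσᵢ².
True-score variance = [0.81 + 0.71 + 0.88] + 1.72 = 2.4 + 1.72 = 4.12.
Reliability = 4.12 / 4.72 = 0.8729.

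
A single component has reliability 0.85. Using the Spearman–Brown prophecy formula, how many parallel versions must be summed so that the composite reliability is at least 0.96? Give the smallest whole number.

5

k ≥ ρ*(1−ρ₁)/(ρ₁(1−ρ*)) = 0.96·0.15 / (0.85·0.04) = 4.235.
Smallest integer k = 5.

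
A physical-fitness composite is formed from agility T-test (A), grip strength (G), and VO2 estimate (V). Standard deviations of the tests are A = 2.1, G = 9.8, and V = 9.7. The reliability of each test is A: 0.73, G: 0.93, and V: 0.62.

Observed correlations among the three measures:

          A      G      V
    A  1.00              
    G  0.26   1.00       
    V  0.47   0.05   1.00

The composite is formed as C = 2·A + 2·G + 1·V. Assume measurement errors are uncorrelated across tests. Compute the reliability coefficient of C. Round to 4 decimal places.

Var(C) = 2²·2.1² + 2²·9.8² + 9.7² + 2·[4·2.1·9.8·0.26 + 2·2.1·9.7·0.47 + 2·9.8·9.7·0.05] = 495.89 + 100.114 = 596.004.
Because errors are independent across components, Cov(Tᵢ,Tⱼ) = Cov(Xᵢ,Xⱼ); the off-diagonal part of the true-score variance is the same as above.
True-score variance = [2²·2.1²·0.73 + 2²·9.8²·0.93 + 9.7²·0.62] + 100.114 = 428.482 + 100.114 = 528.596.
Reliability = 528.596 / 596.004 = 0.8869.

0.8869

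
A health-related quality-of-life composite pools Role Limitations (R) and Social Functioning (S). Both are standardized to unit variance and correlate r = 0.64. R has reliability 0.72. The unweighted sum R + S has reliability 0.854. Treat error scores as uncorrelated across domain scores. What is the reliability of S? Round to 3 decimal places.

Var(R+S) = 2 + 2·0.64 = 3.280.
True-score variance = ρ_R + ρ_S + 2·0.64, so 0.854 = (0.72 + ρ_S + 1.28) / 3.280.
ρ_S = 0.854·3.280 − 0.72 − 1.28 = 0.801.

0.801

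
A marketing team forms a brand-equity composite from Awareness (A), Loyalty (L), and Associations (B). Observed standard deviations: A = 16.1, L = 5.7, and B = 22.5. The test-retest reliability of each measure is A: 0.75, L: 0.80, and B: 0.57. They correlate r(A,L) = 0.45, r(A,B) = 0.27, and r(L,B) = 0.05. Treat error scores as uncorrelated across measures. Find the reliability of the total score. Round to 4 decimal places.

0.7346

Var(A+L+B) = 16.1² + 5.7² + 22.5² + 2·[16.1·5.7·0.45 + 16.1·22.5·0.27 + 5.7·22.5·0.05] = 797.95 + 291.033 = 1088.98.
With uncorrelated errors the cross-covariances are all true-score covariance, so they carry over unchanged; only the diagonal terms shrink to ρᵢσᵢ².
True-score variance = [16.1²·0.75 + 5.7²·0.80 + 22.5²·0.57] + 291.033 = 508.962 + 291.033 = 799.995.
Reliability = 799.995 / 1088.98 = 0.7346.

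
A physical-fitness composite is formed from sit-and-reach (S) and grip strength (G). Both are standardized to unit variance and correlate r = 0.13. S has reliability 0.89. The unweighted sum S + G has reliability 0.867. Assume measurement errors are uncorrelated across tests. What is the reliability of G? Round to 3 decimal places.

Var(S+G) = 2 + 2·0.13 = 2.260.
True-score variance = ρ_S + ρ_G + 2·0.13, so 0.867 = (0.89 + ρ_G + 0.26) / 2.260.
ρ_G = 0.867·2.260 − 0.89 − 0.26 = 0.809.

0.809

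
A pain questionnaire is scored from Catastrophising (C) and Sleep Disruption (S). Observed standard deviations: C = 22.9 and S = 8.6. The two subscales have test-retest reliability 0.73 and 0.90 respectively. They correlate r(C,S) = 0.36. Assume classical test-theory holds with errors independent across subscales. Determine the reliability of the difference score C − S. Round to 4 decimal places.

Var(C−S) = 22.9² + 8.6² − 2·22.9·8.6·0.36 = 598.37 − 141.797 = 456.573.
With uncorrelated errors the cross-covariances are all true-score covariance, so they carry over unchanged; only the diagonal terms shrink to ρᵢσᵢ².
True-score variance = [22.9²·0.73 + 8.6²·0.90] − 141.797 = 449.383 − 141.797 = 307.587.
Reliability = 307.587 / 456.573 = 0.6737.

0.6737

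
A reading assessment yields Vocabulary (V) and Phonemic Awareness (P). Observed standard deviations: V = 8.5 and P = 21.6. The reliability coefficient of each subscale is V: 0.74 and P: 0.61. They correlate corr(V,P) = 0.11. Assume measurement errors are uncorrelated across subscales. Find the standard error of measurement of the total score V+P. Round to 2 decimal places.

14.17

Var(total) = 538.81 + 40.392 = 579.202.
True-score variance = 338.067 + 40.392 = 378.459, so reliability = 0.6534.
Error variance = 579.202 − 378.459 = 200.743; SEM = √200.743 = 14.17.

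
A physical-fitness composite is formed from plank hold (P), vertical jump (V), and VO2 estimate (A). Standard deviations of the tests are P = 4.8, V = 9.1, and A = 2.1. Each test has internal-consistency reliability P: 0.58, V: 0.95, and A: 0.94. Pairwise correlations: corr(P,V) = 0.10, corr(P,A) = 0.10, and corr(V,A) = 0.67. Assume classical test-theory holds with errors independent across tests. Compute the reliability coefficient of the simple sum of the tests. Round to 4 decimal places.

0.9040

Var(P+V+A) = 4.8² + 9.1² + 2.1² + 2·[4.8·9.1·0.10 + 4.8·2.1·0.10 + 9.1·2.1·0.67] = 110.26 + 36.3594 = 146.619.
With uncorrelated errors the cross-covariances are all true-score covariance, so they carry over unchanged; only the diagonal terms shrink to ρᵢσᵢ².
True-score variance = [4.8²·0.58 + 9.1²·0.95 + 2.1²·0.94] + 36.3594 = 96.1781 + 36.3594 = 132.537.
Reliability = 132.537 / 146.619 = 0.9040.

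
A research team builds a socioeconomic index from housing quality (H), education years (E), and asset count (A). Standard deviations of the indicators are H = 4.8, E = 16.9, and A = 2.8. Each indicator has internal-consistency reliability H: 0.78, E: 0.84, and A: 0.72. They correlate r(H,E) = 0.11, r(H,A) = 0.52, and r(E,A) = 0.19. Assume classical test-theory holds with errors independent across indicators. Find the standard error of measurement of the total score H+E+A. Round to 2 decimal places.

Var(total) = 316.49 + 49.8056 = 366.296.
True-score variance = 263.528 + 49.8056 = 313.334, so reliability = 0.8554.
Error variance = 366.296 − 313.334 = 52.9616; SEM = √52.9616 = 7.28.

7.28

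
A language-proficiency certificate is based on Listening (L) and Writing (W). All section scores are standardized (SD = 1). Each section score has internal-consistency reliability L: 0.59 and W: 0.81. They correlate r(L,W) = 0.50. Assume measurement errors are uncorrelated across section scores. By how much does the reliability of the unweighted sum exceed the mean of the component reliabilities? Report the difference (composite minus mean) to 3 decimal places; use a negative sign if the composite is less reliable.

Var(sum) = 2 + 1 = 3; true-score variance = 1.4 + 1 = 2.4; composite reliability = 0.8000.
Mean component reliability = 0.7000.
Difference = 0.8000 − 0.7000 = 0.100.

0.100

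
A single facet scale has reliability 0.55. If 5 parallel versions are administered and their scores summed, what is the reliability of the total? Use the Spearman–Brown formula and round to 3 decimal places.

ρ_k = kρ / (1 + (k−1)ρ) = 5·0.55 / (1 + 4·0.55) = 2.750 / 3.200 = 0.859.

0.859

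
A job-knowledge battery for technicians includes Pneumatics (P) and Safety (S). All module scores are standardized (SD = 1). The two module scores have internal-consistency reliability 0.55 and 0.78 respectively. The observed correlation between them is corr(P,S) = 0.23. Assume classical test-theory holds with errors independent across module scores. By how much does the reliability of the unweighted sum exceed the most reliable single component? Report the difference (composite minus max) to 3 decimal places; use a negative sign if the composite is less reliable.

-0.052

Var(sum) = 2 + 0.46 = 2.46; true-score variance = 1.33 + 0.46 = 1.79; composite reliability = 0.7276.
Max component reliability = 0.7800.
Difference = 0.7276 − 0.7800 = -0.052.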